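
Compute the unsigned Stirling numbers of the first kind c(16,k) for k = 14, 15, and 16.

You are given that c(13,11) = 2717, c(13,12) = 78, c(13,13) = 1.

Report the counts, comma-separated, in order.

6580, 120, 1

i=14: T(14,12)=2717+13·78=3731 | T(14,13)=78+13·1=91 | T(14,14)=1+13·0=1
i=15: T(15,13)=3731+14·91=5005 | T(15,14)=91+14·1=105 | T(15,15)=1+14·0=1
i=16: T(16,14)=5005+15·105=6580 | T(16,15)=105+15·1=120 | T(16,16)=1+15·0=1
Read c(16,14) = 6580, c(16,15) = 120, c(16,16) = 1.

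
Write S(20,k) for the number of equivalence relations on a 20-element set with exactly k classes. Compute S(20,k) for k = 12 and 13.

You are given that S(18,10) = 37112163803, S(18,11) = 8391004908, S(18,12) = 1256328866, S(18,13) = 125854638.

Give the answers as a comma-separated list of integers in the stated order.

[19] T[19,11]:11*8391004908+37112163803=129413217791 · T[19,12]:12*1256328866+8391004908=23466951300 · T[19,13]:13*125854638+1256328866=2892439160
[20] T[20,12]:12*23466951300+129413217791=411016633391 · T[20,13]:13*2892439160+23466951300=61068660380
Read S(20,12) = 411016633391, S(20,13) = 61068660380.

411016633391, 61068660380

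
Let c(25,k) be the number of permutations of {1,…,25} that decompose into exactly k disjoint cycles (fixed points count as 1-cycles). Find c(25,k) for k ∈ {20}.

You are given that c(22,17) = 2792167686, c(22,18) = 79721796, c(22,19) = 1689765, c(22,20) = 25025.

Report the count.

11276842500

@23  (23,18):79721796·22+2792167686→4546047198, (23,19):1689765·22+79721796→116896626, (23,20):25025·22+1689765→2240315
@24  (24,19):116896626·23+4546047198→7234669596, (24,20):2240315·23+116896626→168423871
@25  (25,20):168423871·24+7234669596→11276842500
Read c(25,20) = 11276842500.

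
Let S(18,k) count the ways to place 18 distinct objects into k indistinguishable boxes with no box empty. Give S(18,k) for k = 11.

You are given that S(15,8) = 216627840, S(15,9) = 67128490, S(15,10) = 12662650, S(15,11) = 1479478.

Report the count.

8391004908

i=16: T(16,9)=216627840+9·67128490=820784250 | T(16,10)=67128490+10·12662650=193754990 | T(16,11)=12662650+11·1479478=28936908
i=17: T(17,10)=820784250+10·193754990=2758334150 | T(17,11)=193754990+11·28936908=512060978
i=18: T(18,11)=2758334150+11·512060978=8391004908
Read S(18,11) = 8391004908.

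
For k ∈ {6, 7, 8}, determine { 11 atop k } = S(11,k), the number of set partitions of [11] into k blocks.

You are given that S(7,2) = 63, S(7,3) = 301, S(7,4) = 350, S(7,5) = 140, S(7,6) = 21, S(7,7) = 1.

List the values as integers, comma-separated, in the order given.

179487, 63987, 11880

[8] T[8,3]:3*301+63=966 · T[8,4]:4*350+301=1701 · T[8,5]:5*140+350=1050 · T[8,6]:6*21+140=266 · T[8,7]:7*1+21=28 · T[8,8]:8*0+1=1
[9] T[9,4]:4*1701+966=7770 · T[9,5]:5*1050+1701=6951 · T[9,6]:6*266+1050=2646 · T[9,7]:7*28+266=462 · T[9,8]:8*1+28=36
[10] T[10,5]:5*6951+7770=42525 · T[10,6]:6*2646+6951=22827 · T[10,7]:7*462+2646=5880 · T[10,8]:8*36+462=750
[11] T[11,6]:6*22827+42525=179487 · T[11,7]:7*5880+22827=63987 · T[11,8]:8*750+5880=11880
Read S(11,6) = 179487, S(11,7) = 63987, S(11,8) = 11880.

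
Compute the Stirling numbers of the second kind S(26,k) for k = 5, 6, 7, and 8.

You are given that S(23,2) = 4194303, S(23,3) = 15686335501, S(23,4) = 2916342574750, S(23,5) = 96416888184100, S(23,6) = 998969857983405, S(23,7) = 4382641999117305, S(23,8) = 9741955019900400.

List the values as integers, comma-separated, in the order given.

12230196160292565, 224595186974125331, 1631853797991016600, 5749622251945664950

i=24: T(24,3)=4194303+3·15686335501=47063200806 | T(24,4)=15686335501+4·2916342574750=11681056634501 | T(24,5)=2916342574750+5·96416888184100=485000783495250 | T(24,6)=96416888184100+6·998969857983405=6090236036084530 | T(24,7)=998969857983405+7·4382641999117305=31677463851804540 | T(24,8)=4382641999117305+8·9741955019900400=82318282158320505
i=25: T(25,4)=47063200806+4·11681056634501=46771289738810 | T(25,5)=11681056634501+5·485000783495250=2436684974110751 | T(25,6)=485000783495250+6·6090236036084530=37026417000002430 | T(25,7)=6090236036084530+7·31677463851804540=227832482998716310 | T(25,8)=31677463851804540+8·82318282158320505=690223721118368580
i=26: T(26,5)=46771289738810+5·2436684974110751=12230196160292565 | T(26,6)=2436684974110751+6·37026417000002430=224595186974125331 | T(26,7)=37026417000002430+7·227832482998716310=1631853797991016600 | T(26,8)=227832482998716310+8·690223721118368580=5749622251945664950
Read S(26,5) = 12230196160292565, S(26,6) = 224595186974125331, S(26,7) = 1631853797991016600, S(26,8) = 5749622251945664950.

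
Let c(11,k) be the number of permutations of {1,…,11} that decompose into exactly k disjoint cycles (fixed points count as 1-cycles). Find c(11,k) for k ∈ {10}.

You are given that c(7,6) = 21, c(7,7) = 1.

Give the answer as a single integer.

55

i=8: T(8,7)=21+7·1=28 | T(8,8)=1+7·0=1
i=9: T(9,8)=28+8·1=36 | T(9,9)=1+8·0=1
i=10: T(10,9)=36+9·1=45 | T(10,10)=1+9·0=1
i=11: T(11,10)=45+10·1=55
Read c(11,10) = 55.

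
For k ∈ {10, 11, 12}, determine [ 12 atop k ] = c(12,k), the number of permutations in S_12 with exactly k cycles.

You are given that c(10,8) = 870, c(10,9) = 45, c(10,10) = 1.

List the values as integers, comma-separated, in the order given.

row 11: T[11][9]=10·45+870=1320  T[11][10]=10·1+45=55  T[11][11]=10·0+1=1
row 12: T[12][10]=11·55+1320=1925  T[12][11]=11·1+55=66  T[12][12]=11·0+1=1
Read c(12,10) = 1925, c(12,11) = 66, c(12,12) = 1.

1925, 66, 1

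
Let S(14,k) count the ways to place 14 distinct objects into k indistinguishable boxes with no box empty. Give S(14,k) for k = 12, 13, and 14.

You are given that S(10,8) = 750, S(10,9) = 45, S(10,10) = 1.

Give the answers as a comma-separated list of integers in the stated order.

@11  (11,9):45·9+750→1155, (11,10):1·10+45→55, (11,11):0·11+1→1
@12  (12,10):55·10+1155→1705, (12,11):1·11+55→66, (12,12):0·12+1→1
@13  (13,11):66·11+1705→2431, (13,12):1·12+66→78, (13,13):0·13+1→1
@14  (14,12):78·12+2431→3367, (14,13):1·13+78→91, (14,14):0·14+1→1
Read S(14,12) = 3367, S(14,13) = 91, S(14,14) = 1.

3367, 91, 1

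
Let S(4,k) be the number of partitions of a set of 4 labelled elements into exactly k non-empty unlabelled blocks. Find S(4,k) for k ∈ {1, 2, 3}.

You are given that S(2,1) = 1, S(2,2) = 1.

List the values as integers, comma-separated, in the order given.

@3  (3,1):1·1+0→1, (3,2):1·2+1→3, (3,3):0·3+1→1
@4  (4,1):1·1+0→1, (4,2):3·2+1→7, (4,3):1·3+3→6
Read S(4,1) = 1, S(4,2) = 7, S(4,3) = 6.

1, 7, 6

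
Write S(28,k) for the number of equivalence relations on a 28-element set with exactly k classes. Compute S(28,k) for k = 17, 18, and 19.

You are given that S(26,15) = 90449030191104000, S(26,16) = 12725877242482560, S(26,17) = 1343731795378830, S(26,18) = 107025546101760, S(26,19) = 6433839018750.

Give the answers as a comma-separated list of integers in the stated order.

i=27: T(27,16)=90449030191104000+16·12725877242482560=294063066070824960 | T(27,17)=12725877242482560+17·1343731795378830=35569317763922670 | T(27,18)=1343731795378830+18·107025546101760=3270191625210510 | T(27,19)=107025546101760+19·6433839018750=229268487458010
i=28: T(28,17)=294063066070824960+17·35569317763922670=898741468057510350 | T(28,18)=35569317763922670+18·3270191625210510=94432767017711850 | T(28,19)=3270191625210510+19·229268487458010=7626292886912700
Read S(28,17) = 898741468057510350, S(28,18) = 94432767017711850, S(28,19) = 7626292886912700.

898741468057510350, 94432767017711850, 7626292886912700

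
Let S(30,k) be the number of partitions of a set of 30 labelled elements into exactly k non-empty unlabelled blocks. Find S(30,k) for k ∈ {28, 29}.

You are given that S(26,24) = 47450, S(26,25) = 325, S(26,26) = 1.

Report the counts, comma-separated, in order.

row 27: T[27][25]=25·325+47450=55575  T[27][26]=26·1+325=351  T[27][27]=27·0+1=1
row 28: T[28][26]=26·351+55575=64701  T[28][27]=27·1+351=378  T[28][28]=28·0+1=1
row 29: T[29][27]=27·378+64701=74907  T[29][28]=28·1+378=406  T[29][29]=29·0+1=1
row 30: T[30][28]=28·406+74907=86275  T[30][29]=29·1+406=435
Read S(30,28) = 86275, S(30,29) = 435.

86275, 435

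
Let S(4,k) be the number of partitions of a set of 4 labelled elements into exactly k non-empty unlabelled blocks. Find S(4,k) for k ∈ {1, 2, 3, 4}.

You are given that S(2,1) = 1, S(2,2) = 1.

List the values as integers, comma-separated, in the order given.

1, 7, 6, 1

[3] T[3,1]:1*1+0=1 · T[3,2]:2*1+1=3 · T[3,3]:3*0+1=1
[4] T[4,1]:1*1+0=1 · T[4,2]:2*3+1=7 · T[4,3]:3*1+3=6 · T[4,4]:4*0+1=1
Read S(4,1) = 1, S(4,2) = 7, S(4,3) = 6, S(4,4) = 1.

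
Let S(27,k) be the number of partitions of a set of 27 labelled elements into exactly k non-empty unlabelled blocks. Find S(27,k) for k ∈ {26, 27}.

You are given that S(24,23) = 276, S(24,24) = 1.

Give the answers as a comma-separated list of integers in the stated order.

[25] T[25,24]:24*1+276=300 · T[25,25]:25*0+1=1
[26] T[26,25]:25*1+300=325 · T[26,26]:26*0+1=1
[27] T[27,26]:26*1+325=351 · T[27,27]:27*0+1=1
Read S(27,26) = 351, S(27,27) = 1.

351, 1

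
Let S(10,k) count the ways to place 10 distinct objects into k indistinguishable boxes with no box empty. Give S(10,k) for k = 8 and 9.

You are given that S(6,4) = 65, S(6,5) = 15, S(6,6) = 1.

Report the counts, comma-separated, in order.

row 7: T[7][5]=5·15+65=140  T[7][6]=6·1+15=21  T[7][7]=7·0+1=1
row 8: T[8][6]=6·21+140=266  T[8][7]=7·1+21=28  T[8][8]=8·0+1=1
row 9: T[9][7]=7·28+266=462  T[9][8]=8·1+28=36  T[9][9]=9·0+1=1
row 10: T[10][8]=8·36+462=750  T[10][9]=9·1+36=45
Read S(10,8) = 750, S(10,9) = 45.

750, 45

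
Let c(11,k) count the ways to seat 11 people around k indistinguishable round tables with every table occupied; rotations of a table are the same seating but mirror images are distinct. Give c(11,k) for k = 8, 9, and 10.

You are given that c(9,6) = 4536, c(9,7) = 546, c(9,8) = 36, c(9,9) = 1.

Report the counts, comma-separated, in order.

18150, 1320, 55

@10  (10,7):546·9+4536→9450, (10,8):36·9+546→870, (10,9):1·9+36→45, (10,10):0·9+1→1
@11  (11,8):870·10+9450→18150, (11,9):45·10+870→1320, (11,10):1·10+45→55
Read c(11,8) = 18150, c(11,9) = 1320, c(11,10) = 55.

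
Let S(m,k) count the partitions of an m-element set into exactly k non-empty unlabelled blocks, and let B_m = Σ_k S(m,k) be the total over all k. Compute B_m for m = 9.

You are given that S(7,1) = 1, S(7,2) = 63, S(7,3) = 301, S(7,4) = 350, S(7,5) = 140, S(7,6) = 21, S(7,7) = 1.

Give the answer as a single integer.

21147

row 8: T[8][1]=1·1+0=1  T[8][2]=2·63+1=127  T[8][3]=3·301+63=966  T[8][4]=4·350+301=1701  T[8][5]=5·140+350=1050  T[8][6]=6·21+140=266  T[8][7]=7·1+21=28  T[8][8]=8·0+1=1
row 9: T[9][1]=1·1+0=1  T[9][2]=2·127+1=255  T[9][3]=3·966+127=3025  T[9][4]=4·1701+966=7770  T[9][5]=5·1050+1701=6951  T[9][6]=6·266+1050=2646  T[9][7]=7·28+266=462  T[9][8]=8·1+28=36  T[9][9]=9·0+1=1
B_9 = ΣS(9,k) = 1+255+3025+7770+6951+2646+462+36+1 = 21147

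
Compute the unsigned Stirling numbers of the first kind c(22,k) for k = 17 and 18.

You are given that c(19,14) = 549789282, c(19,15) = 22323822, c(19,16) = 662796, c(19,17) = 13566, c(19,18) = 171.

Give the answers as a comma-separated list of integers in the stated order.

2792167686, 79721796

@20  (20,15):22323822·19+549789282→973941900, (20,16):662796·19+22323822→34916946, (20,17):13566·19+662796→920550, (20,18):171·19+13566→16815
@21  (21,16):34916946·20+973941900→1672280820, (21,17):920550·20+34916946→53327946, (21,18):16815·20+920550→1256850
@22  (22,17):53327946·21+1672280820→2792167686, (22,18):1256850·21+53327946→79721796
Read c(22,17) = 2792167686, c(22,18) = 79721796.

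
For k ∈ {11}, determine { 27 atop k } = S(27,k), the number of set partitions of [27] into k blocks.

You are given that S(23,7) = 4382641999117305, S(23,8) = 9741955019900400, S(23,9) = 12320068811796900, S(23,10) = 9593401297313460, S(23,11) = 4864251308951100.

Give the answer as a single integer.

@24  (24,8):9741955019900400·8+4382641999117305→82318282158320505, (24,9):12320068811796900·9+9741955019900400→120622574326072500, (24,10):9593401297313460·10+12320068811796900→108254081784931500, (24,11):4864251308951100·11+9593401297313460→63100165695775560
@25  (25,9):120622574326072500·9+82318282158320505→1167921451092973005, (25,10):108254081784931500·10+120622574326072500→1203163392175387500, (25,11):63100165695775560·11+108254081784931500→802355904438462660
@26  (26,10):1203163392175387500·10+1167921451092973005→13199555372846848005, (26,11):802355904438462660·11+1203163392175387500→10029078340998476760
@27  (27,11):10029078340998476760·11+13199555372846848005→123519417123830092365
Read S(27,11) = 123519417123830092365.

123519417123830092365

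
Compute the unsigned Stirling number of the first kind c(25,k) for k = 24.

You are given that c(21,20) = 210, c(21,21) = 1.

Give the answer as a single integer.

300

i=22: T(22,21)=210+21·1=231 | T(22,22)=1+21·0=1
i=23: T(23,22)=231+22·1=253 | T(23,23)=1+22·0=1
i=24: T(24,23)=253+23·1=276 | T(24,24)=1+23·0=1
i=25: T(25,24)=276+24·1=300
Read c(25,24) = 300.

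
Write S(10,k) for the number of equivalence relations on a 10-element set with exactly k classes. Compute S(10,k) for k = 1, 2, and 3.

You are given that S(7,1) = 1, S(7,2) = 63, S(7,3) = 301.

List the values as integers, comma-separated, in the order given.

1, 511, 9330

@8  (8,1):1·1+0→1, (8,2):63·2+1→127, (8,3):301·3+63→966
@9  (9,1):1·1+0→1, (9,2):127·2+1→255, (9,3):966·3+127→3025
@10  (10,1):1·1+0→1, (10,2):255·2+1→511, (10,3):3025·3+255→9330
Read S(10,1) = 1, S(10,2) = 511, S(10,3) = 9330.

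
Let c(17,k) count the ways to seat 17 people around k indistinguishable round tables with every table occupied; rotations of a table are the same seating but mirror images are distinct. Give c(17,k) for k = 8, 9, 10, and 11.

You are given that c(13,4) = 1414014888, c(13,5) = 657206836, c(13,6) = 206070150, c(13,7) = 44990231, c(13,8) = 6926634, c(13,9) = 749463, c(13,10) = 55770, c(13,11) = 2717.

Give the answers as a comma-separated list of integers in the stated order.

r14: T_14,5=13×657206836+1414014888=9957703756; T_14,6=13×206070150+657206836=3336118786; T_14,7=13×44990231+206070150=790943153; T_14,8=13×6926634+44990231=135036473; T_14,9=13×749463+6926634=16669653; T_14,10=13×55770+749463=1474473; T_14,11=13×2717+55770=91091
r15: T_15,6=14×3336118786+9957703756=56663366760; T_15,7=14×790943153+3336118786=14409322928; T_15,8=14×135036473+790943153=2681453775; T_15,9=14×16669653+135036473=368411615; T_15,10=14×1474473+16669653=37312275; T_15,11=14×91091+1474473=2749747
r16: T_16,7=15×14409322928+56663366760=272803210680; T_16,8=15×2681453775+14409322928=54631129553; T_16,9=15×368411615+2681453775=8207628000; T_16,10=15×37312275+368411615=928095740; T_16,11=15×2749747+37312275=78558480
r17: T_17,8=16×54631129553+272803210680=1146901283528; T_17,9=16×8207628000+54631129553=185953177553; T_17,10=16×928095740+8207628000=23057159840; T_17,11=16×78558480+928095740=2185031420
Read c(17,8) = 1146901283528, c(17,9) = 185953177553, c(17,10) = 23057159840, c(17,11) = 2185031420.

1146901283528, 185953177553, 23057159840, 2185031420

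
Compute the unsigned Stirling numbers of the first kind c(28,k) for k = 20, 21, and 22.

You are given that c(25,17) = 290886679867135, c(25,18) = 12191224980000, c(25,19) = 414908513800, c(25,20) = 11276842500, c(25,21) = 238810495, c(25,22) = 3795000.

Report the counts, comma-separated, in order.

[26] T[26,18]:25*12191224980000+290886679867135=595667304367135 · T[26,19]:25*414908513800+12191224980000=22563937825000 · T[26,20]:25*11276842500+414908513800=696829576300 · T[26,21]:25*238810495+11276842500=17247104875 · T[26,22]:25*3795000+238810495=333685495
[27] T[27,19]:26*22563937825000+595667304367135=1182329687817135 · T[27,20]:26*696829576300+22563937825000=40681506808800 · T[27,21]:26*17247104875+696829576300=1145254303050 · T[27,22]:26*333685495+17247104875=25922927745
[28] T[28,20]:27*40681506808800+1182329687817135=2280730371654735 · T[28,21]:27*1145254303050+40681506808800=71603372991150 · T[28,22]:27*25922927745+1145254303050=1845173352165
Read c(28,20) = 2280730371654735, c(28,21) = 71603372991150, c(28,22) = 1845173352165.

2280730371654735, 71603372991150, 1845173352165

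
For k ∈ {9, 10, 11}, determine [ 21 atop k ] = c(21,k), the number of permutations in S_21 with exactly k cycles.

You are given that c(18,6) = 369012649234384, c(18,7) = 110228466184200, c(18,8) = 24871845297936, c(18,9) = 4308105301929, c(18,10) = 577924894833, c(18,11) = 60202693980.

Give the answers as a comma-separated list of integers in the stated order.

63030812099294896, 10142299865511450, 1307535010540395

row 19: T[19][7]=18·110228466184200+369012649234384=2353125040549984  T[19][8]=18·24871845297936+110228466184200=557921681547048  T[19][9]=18·4308105301929+24871845297936=102417740732658  T[19][10]=18·577924894833+4308105301929=14710753408923  T[19][11]=18·60202693980+577924894833=1661573386473
row 20: T[20][8]=19·557921681547048+2353125040549984=12953636989943896  T[20][9]=19·102417740732658+557921681547048=2503858755467550  T[20][10]=19·14710753408923+102417740732658=381922055502195  T[20][11]=19·1661573386473+14710753408923=46280647751910
row 21: T[21][9]=20·2503858755467550+12953636989943896=63030812099294896  T[21][10]=20·381922055502195+2503858755467550=10142299865511450  T[21][11]=20·46280647751910+381922055502195=1307535010540395
Read c(21,9) = 63030812099294896, c(21,10) = 10142299865511450, c(21,11) = 1307535010540395.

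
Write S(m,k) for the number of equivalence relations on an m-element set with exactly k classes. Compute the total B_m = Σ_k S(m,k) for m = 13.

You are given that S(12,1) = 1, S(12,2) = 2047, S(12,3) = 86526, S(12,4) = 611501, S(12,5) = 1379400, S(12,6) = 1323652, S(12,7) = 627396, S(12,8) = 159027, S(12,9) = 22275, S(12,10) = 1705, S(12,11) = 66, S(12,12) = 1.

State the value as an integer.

[13] T[13,1]:1*1+0=1 · T[13,2]:2*2047+1=4095 · T[13,3]:3*86526+2047=261625 · T[13,4]:4*611501+86526=2532530 · T[13,5]:5*1379400+611501=7508501 · T[13,6]:6*1323652+1379400=9321312 · T[13,7]:7*627396+1323652=5715424 · T[13,8]:8*159027+627396=1899612 · T[13,9]:9*22275+159027=359502 · T[13,10]:10*1705+22275=39325 · T[13,11]:11*66+1705=2431 · T[13,12]:12*1+66=78 · T[13,13]:13*0+1=1
B_13 = ΣS(13,k) = 1+4095+261625+2532530+7508501+9321312+5715424+1899612+359502+39325+2431+78+1 = 27644437

27644437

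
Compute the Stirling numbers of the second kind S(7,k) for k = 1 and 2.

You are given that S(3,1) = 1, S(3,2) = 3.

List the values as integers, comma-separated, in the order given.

[4] T[4,1]:1*1+0=1 · T[4,2]:2*3+1=7
[5] T[5,1]:1*1+0=1 · T[5,2]:2*7+1=15
[6] T[6,1]:1*1+0=1 · T[6,2]:2*15+1=31
[7] T[7,1]:1*1+0=1 · T[7,2]:2*31+1=63
Read S(7,1) = 1, S(7,2) = 63.

1, 63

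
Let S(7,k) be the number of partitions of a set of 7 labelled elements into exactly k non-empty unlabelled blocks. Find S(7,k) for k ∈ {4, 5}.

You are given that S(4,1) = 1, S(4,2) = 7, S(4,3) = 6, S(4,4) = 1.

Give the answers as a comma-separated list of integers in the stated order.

350, 140

@5  (5,2):7·2+1→15, (5,3):6·3+7→25, (5,4):1·4+6→10, (5,5):0·5+1→1
@6  (6,3):25·3+15→90, (6,4):10·4+25→65, (6,5):1·5+10→15
@7  (7,4):65·4+90→350, (7,5):15·5+65→140
Read S(7,4) = 350, S(7,5) = 140.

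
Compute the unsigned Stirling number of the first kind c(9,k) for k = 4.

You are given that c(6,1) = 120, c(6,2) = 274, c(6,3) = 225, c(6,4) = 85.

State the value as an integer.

67284

[7] T[7,2]:6*274+120=1764 · T[7,3]:6*225+274=1624 · T[7,4]:6*85+225=735
[8] T[8,3]:7*1624+1764=13132 · T[8,4]:7*735+1624=6769
[9] T[9,4]:8*6769+13132=67284
Read c(9,4) = 67284.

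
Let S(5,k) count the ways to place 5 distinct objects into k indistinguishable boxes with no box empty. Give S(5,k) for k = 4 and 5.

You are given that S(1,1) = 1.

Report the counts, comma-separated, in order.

[2] T[2,1]:1*1+0=1 · T[2,2]:2*0+1=1
[3] T[3,2]:2*1+1=3 · T[3,3]:3*0+1=1
[4] T[4,3]:3*1+3=6 · T[4,4]:4*0+1=1
[5] T[5,4]:4*1+6=10 · T[5,5]:5*0+1=1
Read S(5,4) = 10, S(5,5) = 1.

10, 1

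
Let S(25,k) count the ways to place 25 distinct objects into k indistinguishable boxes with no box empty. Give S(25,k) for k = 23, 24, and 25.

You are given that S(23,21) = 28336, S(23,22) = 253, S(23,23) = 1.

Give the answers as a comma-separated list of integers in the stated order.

40250, 300, 1

i=24: T(24,22)=28336+22·253=33902 | T(24,23)=253+23·1=276 | T(24,24)=1+24·0=1
i=25: T(25,23)=33902+23·276=40250 | T(25,24)=276+24·1=300 | T(25,25)=1+25·0=1
Read S(25,23) = 40250, S(25,24) = 300, S(25,25) = 1.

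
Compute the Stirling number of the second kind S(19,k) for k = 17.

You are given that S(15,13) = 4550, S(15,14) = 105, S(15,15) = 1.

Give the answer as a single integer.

12597

i=16: T(16,14)=4550+14·105=6020 | T(16,15)=105+15·1=120 | T(16,16)=1+16·0=1
i=17: T(17,15)=6020+15·120=7820 | T(17,16)=120+16·1=136 | T(17,17)=1+17·0=1
i=18: T(18,16)=7820+16·136=9996 | T(18,17)=136+17·1=153
i=19: T(19,17)=9996+17·153=12597
Read S(19,17) = 12597.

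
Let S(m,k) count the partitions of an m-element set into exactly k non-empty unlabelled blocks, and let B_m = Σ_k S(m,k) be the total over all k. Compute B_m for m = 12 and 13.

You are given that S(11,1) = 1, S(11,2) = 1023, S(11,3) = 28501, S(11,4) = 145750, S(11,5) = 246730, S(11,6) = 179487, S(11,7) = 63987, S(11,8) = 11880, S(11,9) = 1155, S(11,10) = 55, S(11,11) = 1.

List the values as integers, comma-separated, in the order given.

4213597, 27644437

[12] T[12,1]:1*1+0=1 · T[12,2]:2*1023+1=2047 · T[12,3]:3*28501+1023=86526 · T[12,4]:4*145750+28501=611501 · T[12,5]:5*246730+145750=1379400 · T[12,6]:6*179487+246730=1323652 · T[12,7]:7*63987+179487=627396 · T[12,8]:8*11880+63987=159027 · T[12,9]:9*1155+11880=22275 · T[12,10]:10*55+1155=1705 · T[12,11]:11*1+55=66 · T[12,12]:12*0+1=1
[13] T[13,1]:1*1+0=1 · T[13,2]:2*2047+1=4095 · T[13,3]:3*86526+2047=261625 · T[13,4]:4*611501+86526=2532530 · T[13,5]:5*1379400+611501=7508501 · T[13,6]:6*1323652+1379400=9321312 · T[13,7]:7*627396+1323652=5715424 · T[13,8]:8*159027+627396=1899612 · T[13,9]:9*22275+159027=359502 · T[13,10]:10*1705+22275=39325 · T[13,11]:11*66+1705=2431 · T[13,12]:12*1+66=78 · T[13,13]:13*0+1=1
B_12 = ΣS(12,k) = 1+2047+86526+611501+1379400+1323652+627396+159027+22275+1705+66+1 = 4213597
B_13 = ΣS(13,k) = 1+4095+261625+2532530+7508501+9321312+5715424+1899612+359502+39325+2431+78+1 = 27644437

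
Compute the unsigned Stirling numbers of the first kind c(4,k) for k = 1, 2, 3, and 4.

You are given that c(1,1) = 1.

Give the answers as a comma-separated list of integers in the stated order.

6, 11, 6, 1

@2  (2,1):1·1+0→1, (2,2):0·1+1→1
@3  (3,1):1·2+0→2, (3,2):1·2+1→3, (3,3):0·2+1→1
@4  (4,1):2·3+0→6, (4,2):3·3+2→11, (4,3):1·3+3→6, (4,4):0·3+1→1
Read c(4,1) = 6, c(4,2) = 11, c(4,3) = 6, c(4,4) = 1.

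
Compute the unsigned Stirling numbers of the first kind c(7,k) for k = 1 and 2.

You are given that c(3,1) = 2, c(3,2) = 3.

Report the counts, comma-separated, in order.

@4  (4,1):2·3+0→6, (4,2):3·3+2→11
@5  (5,1):6·4+0→24, (5,2):11·4+6→50
@6  (6,1):24·5+0→120, (6,2):50·5+24→274
@7  (7,1):120·6+0→720, (7,2):274·6+120→1764
Read c(7,1) = 720, c(7,2) = 1764.

720, 1764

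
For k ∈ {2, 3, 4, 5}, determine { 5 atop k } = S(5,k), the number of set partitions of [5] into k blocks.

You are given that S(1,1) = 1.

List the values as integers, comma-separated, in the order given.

[2] T[2,1]:1*1+0=1 · T[2,2]:2*0+1=1
[3] T[3,1]:1*1+0=1 · T[3,2]:2*1+1=3 · T[3,3]:3*0+1=1
[4] T[4,1]:1*1+0=1 · T[4,2]:2*3+1=7 · T[4,3]:3*1+3=6 · T[4,4]:4*0+1=1
[5] T[5,2]:2*7+1=15 · T[5,3]:3*6+7=25 · T[5,4]:4*1+6=10 · T[5,5]:5*0+1=1
Read S(5,2) = 15, S(5,3) = 25, S(5,4) = 10, S(5,5) = 1.

15, 25, 10, 1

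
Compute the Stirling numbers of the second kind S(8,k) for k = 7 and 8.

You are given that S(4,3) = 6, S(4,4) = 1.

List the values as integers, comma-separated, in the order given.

28, 1

r5: T_5,4=4×1+6=10; T_5,5=5×0+1=1
r6: T_6,5=5×1+10=15; T_6,6=6×0+1=1
r7: T_7,6=6×1+15=21; T_7,7=7×0+1=1
r8: T_8,7=7×1+21=28; T_8,8=8×0+1=1
Read S(8,7) = 28, S(8,8) = 1.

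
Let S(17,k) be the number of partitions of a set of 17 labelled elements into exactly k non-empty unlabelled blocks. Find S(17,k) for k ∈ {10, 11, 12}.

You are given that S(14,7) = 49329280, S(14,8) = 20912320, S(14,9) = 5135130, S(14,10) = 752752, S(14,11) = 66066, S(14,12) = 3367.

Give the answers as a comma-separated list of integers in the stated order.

2758334150, 512060978, 62022324

i=15: T(15,8)=49329280+8·20912320=216627840 | T(15,9)=20912320+9·5135130=67128490 | T(15,10)=5135130+10·752752=12662650 | T(15,11)=752752+11·66066=1479478 | T(15,12)=66066+12·3367=106470
i=16: T(16,9)=216627840+9·67128490=820784250 | T(16,10)=67128490+10·12662650=193754990 | T(16,11)=12662650+11·1479478=28936908 | T(16,12)=1479478+12·106470=2757118
i=17: T(17,10)=820784250+10·193754990=2758334150 | T(17,11)=193754990+11·28936908=512060978 | T(17,12)=28936908+12·2757118=62022324
Read S(17,10) = 2758334150, S(17,11) = 512060978, S(17,12) = 62022324.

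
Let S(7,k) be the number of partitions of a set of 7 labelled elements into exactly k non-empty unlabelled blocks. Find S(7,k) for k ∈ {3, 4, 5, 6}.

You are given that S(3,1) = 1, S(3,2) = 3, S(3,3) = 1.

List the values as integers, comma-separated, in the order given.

i=4: T(4,1)=0+1·1=1 | T(4,2)=1+2·3=7 | T(4,3)=3+3·1=6 | T(4,4)=1+4·0=1
i=5: T(5,1)=0+1·1=1 | T(5,2)=1+2·7=15 | T(5,3)=7+3·6=25 | T(5,4)=6+4·1=10 | T(5,5)=1+5·0=1
i=6: T(6,2)=1+2·15=31 | T(6,3)=15+3·25=90 | T(6,4)=25+4·10=65 | T(6,5)=10+5·1=15 | T(6,6)=1+6·0=1
i=7: T(7,3)=31+3·90=301 | T(7,4)=90+4·65=350 | T(7,5)=65+5·15=140 | T(7,6)=15+6·1=21
Read S(7,3) = 301, S(7,4) = 350, S(7,5) = 140, S(7,6) = 21.

301, 350, 140, 21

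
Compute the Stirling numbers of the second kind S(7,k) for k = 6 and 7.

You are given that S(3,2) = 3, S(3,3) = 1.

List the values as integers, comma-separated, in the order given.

[4] T[4,3]:3*1+3=6 · T[4,4]:4*0+1=1
[5] T[5,4]:4*1+6=10 · T[5,5]:5*0+1=1
[6] T[6,5]:5*1+10=15 · T[6,6]:6*0+1=1
[7] T[7,6]:6*1+15=21 · T[7,7]:7*0+1=1
Read S(7,6) = 21, S(7,7) = 1.

21, 1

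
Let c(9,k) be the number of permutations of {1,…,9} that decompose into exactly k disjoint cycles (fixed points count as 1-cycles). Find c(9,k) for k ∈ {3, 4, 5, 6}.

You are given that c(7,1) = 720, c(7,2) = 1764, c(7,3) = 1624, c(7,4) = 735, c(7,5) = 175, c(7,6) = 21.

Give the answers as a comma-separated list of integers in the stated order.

@8  (8,2):1764·7+720→13068, (8,3):1624·7+1764→13132, (8,4):735·7+1624→6769, (8,5):175·7+735→1960, (8,6):21·7+175→322
@9  (9,3):13132·8+13068→118124, (9,4):6769·8+13132→67284, (9,5):1960·8+6769→22449, (9,6):322·8+1960→4536
Read c(9,3) = 118124, c(9,4) = 67284, c(9,5) = 22449, c(9,6) = 4536.

118124, 67284, 22449, 4536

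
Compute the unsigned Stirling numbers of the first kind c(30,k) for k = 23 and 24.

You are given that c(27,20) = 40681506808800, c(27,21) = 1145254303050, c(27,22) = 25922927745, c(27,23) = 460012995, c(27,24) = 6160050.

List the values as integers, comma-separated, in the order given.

row 28: T[28][21]=27·1145254303050+40681506808800=71603372991150  T[28][22]=27·25922927745+1145254303050=1845173352165  T[28][23]=27·460012995+25922927745=38343278610  T[28][24]=27·6160050+460012995=626334345
row 29: T[29][22]=28·1845173352165+71603372991150=123268226851770  T[29][23]=28·38343278610+1845173352165=2918785153245  T[29][24]=28·626334345+38343278610=55880640270
row 30: T[30][23]=29·2918785153245+123268226851770=207912996295875  T[30][24]=29·55880640270+2918785153245=4539323721075
Read c(30,23) = 207912996295875, c(30,24) = 4539323721075.

207912996295875, 4539323721075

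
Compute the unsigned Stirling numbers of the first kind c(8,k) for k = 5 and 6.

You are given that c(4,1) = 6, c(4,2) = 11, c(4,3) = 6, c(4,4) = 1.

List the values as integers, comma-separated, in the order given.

@5  (5,2):11·4+6→50, (5,3):6·4+11→35, (5,4):1·4+6→10, (5,5):0·4+1→1
@6  (6,3):35·5+50→225, (6,4):10·5+35→85, (6,5):1·5+10→15, (6,6):0·5+1→1
@7  (7,4):85·6+225→735, (7,5):15·6+85→175, (7,6):1·6+15→21
@8  (8,5):175·7+735→1960, (8,6):21·7+175→322
Read c(8,5) = 1960, c(8,6) = 322.

1960, 322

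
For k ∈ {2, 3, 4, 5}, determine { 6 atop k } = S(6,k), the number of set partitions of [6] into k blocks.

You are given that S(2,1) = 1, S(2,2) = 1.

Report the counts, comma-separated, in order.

[3] T[3,1]:1*1+0=1 · T[3,2]:2*1+1=3 · T[3,3]:3*0+1=1
[4] T[4,1]:1*1+0=1 · T[4,2]:2*3+1=7 · T[4,3]:3*1+3=6 · T[4,4]:4*0+1=1
[5] T[5,1]:1*1+0=1 · T[5,2]:2*7+1=15 · T[5,3]:3*6+7=25 · T[5,4]:4*1+6=10 · T[5,5]:5*0+1=1
[6] T[6,2]:2*15+1=31 · T[6,3]:3*25+15=90 · T[6,4]:4*10+25=65 · T[6,5]:5*1+10=15
Read S(6,2) = 31, S(6,3) = 90, S(6,4) = 65, S(6,5) = 15.

31, 90, 65, 15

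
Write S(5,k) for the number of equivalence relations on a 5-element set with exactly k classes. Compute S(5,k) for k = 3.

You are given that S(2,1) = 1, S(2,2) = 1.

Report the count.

i=3: T(3,1)=0+1·1=1 | T(3,2)=1+2·1=3 | T(3,3)=1+3·0=1
i=4: T(4,2)=1+2·3=7 | T(4,3)=3+3·1=6
i=5: T(5,3)=7+3·6=25
Read S(5,3) = 25.

25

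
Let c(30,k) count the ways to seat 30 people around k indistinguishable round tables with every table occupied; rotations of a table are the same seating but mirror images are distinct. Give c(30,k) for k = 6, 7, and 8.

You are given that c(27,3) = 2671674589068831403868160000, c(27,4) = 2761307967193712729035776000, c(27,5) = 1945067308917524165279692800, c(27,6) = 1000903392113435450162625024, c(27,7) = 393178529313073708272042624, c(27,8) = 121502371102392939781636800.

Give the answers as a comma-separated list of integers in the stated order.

i=28: T(28,4)=2671674589068831403868160000+27·2761307967193712729035776000=77226989703299075087834112000 | T(28,5)=2761307967193712729035776000+27·1945067308917524165279692800=55278125307966865191587481600 | T(28,6)=1945067308917524165279692800+27·1000903392113435450162625024=28969458895980281319670568448 | T(28,7)=1000903392113435450162625024+27·393178529313073708272042624=11616723683566425573507775872 | T(28,8)=393178529313073708272042624+27·121502371102392939781636800=3673742549077683082376236224
i=29: T(29,5)=77226989703299075087834112000+28·55278125307966865191587481600=1625014498326371300452283596800 | T(29,6)=55278125307966865191587481600+28·28969458895980281319670568448=866422974395414742142363398144 | T(29,7)=28969458895980281319670568448+28·11616723683566425573507775872=354237722035840197377888292864 | T(29,8)=11616723683566425573507775872+28·3673742549077683082376236224=114481515057741551880042390144
i=30: T(30,6)=1625014498326371300452283596800+29·866422974395414742142363398144=26751280755793398822580822142976 | T(30,7)=866422974395414742142363398144+29·354237722035840197377888292864=11139316913434780466101123891200 | T(30,8)=354237722035840197377888292864+29·114481515057741551880042390144=3674201658710345201899117607040
Read c(30,6) = 26751280755793398822580822142976, c(30,7) = 11139316913434780466101123891200, c(30,8) = 3674201658710345201899117607040.

26751280755793398822580822142976, 11139316913434780466101123891200, 3674201658710345201899117607040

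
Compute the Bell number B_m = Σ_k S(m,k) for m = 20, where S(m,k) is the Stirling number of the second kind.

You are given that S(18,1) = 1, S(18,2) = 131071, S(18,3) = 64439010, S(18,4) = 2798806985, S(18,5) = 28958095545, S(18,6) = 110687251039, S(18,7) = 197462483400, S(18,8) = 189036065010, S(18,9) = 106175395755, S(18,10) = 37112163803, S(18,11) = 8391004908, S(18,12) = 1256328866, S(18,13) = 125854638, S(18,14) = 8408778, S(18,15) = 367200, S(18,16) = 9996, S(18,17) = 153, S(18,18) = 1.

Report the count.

r19: T_19,1=1×1+0=1; T_19,2=2×131071+1=262143; T_19,3=3×64439010+131071=193448101; T_19,4=4×2798806985+64439010=11259666950; T_19,5=5×28958095545+2798806985=147589284710; T_19,6=6×110687251039+28958095545=693081601779; T_19,7=7×197462483400+110687251039=1492924634839; T_19,8=8×189036065010+197462483400=1709751003480; T_19,9=9×106175395755+189036065010=1144614626805; T_19,10=10×37112163803+106175395755=477297033785; T_19,11=11×8391004908+37112163803=129413217791; T_19,12=12×1256328866+8391004908=23466951300; T_19,13=13×125854638+1256328866=2892439160; T_19,14=14×8408778+125854638=243577530; T_19,15=15×367200+8408778=13916778; T_19,16=16×9996+367200=527136; T_19,17=17×153+9996=12597; T_19,18=18×1+153=171; T_19,19=19×0+1=1
r20: T_20,1=1×1+0=1; T_20,2=2×262143+1=524287; T_20,3=3×193448101+262143=580606446; T_20,4=4×11259666950+193448101=45232115901; T_20,5=5×147589284710+11259666950=749206090500; T_20,6=6×693081601779+147589284710=4306078895384; T_20,7=7×1492924634839+693081601779=11143554045652; T_20,8=8×1709751003480+1492924634839=15170932662679; T_20,9=9×1144614626805+1709751003480=12011282644725; T_20,10=10×477297033785+1144614626805=5917584964655; T_20,11=11×129413217791+477297033785=1900842429486; T_20,12=12×23466951300+129413217791=411016633391; T_20,13=13×2892439160+23466951300=61068660380; T_20,14=14×243577530+2892439160=6302524580; T_20,15=15×13916778+243577530=452329200; T_20,16=16×527136+13916778=22350954; T_20,17=17×12597+527136=741285; T_20,18=18×171+12597=15675; T_20,19=19×1+171=190; T_20,20=20×0+1=1
B_20 = ΣS(20,k) = 1+524287+580606446+45232115901+749206090500+4306078895384+11143554045652+15170932662679+12011282644725+5917584964655+1900842429486+411016633391+61068660380+6302524580+452329200+22350954+741285+15675+190+1 = 51724158235372

51724158235372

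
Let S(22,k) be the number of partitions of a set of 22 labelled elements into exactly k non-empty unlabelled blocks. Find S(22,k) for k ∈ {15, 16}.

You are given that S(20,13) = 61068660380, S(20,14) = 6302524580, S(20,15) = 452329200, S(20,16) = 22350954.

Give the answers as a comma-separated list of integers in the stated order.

345615943200, 26046574004

[21] T[21,14]:14*6302524580+61068660380=149304004500 · T[21,15]:15*452329200+6302524580=13087462580 · T[21,16]:16*22350954+452329200=809944464
[22] T[22,15]:15*13087462580+149304004500=345615943200 · T[22,16]:16*809944464+13087462580=26046574004
Read S(22,15) = 345615943200, S(22,16) = 26046574004.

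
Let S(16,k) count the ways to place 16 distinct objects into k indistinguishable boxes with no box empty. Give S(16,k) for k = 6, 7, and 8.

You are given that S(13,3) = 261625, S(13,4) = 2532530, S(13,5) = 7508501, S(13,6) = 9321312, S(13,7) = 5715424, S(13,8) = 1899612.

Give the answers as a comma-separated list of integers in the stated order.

i=14: T(14,4)=261625+4·2532530=10391745 | T(14,5)=2532530+5·7508501=40075035 | T(14,6)=7508501+6·9321312=63436373 | T(14,7)=9321312+7·5715424=49329280 | T(14,8)=5715424+8·1899612=20912320
i=15: T(15,5)=10391745+5·40075035=210766920 | T(15,6)=40075035+6·63436373=420693273 | T(15,7)=63436373+7·49329280=408741333 | T(15,8)=49329280+8·20912320=216627840
i=16: T(16,6)=210766920+6·420693273=2734926558 | T(16,7)=420693273+7·408741333=3281882604 | T(16,8)=408741333+8·216627840=2141764053
Read S(16,6) = 2734926558, S(16,7) = 3281882604, S(16,8) = 2141764053.

2734926558, 3281882604, 2141764053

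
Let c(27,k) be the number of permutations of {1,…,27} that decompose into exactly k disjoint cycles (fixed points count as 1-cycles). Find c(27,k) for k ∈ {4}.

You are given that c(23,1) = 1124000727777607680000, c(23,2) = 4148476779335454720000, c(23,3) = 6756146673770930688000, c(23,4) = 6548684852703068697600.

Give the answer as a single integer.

2761307967193712729035776000

row 24: T[24][1]=23·1124000727777607680000+0=25852016738884976640000  T[24][2]=23·4148476779335454720000+1124000727777607680000=96538966652493066240000  T[24][3]=23·6756146673770930688000+4148476779335454720000=159539850276066860544000  T[24][4]=23·6548684852703068697600+6756146673770930688000=157375898285941510732800
row 25: T[25][2]=24·96538966652493066240000+25852016738884976640000=2342787216398718566400000  T[25][3]=24·159539850276066860544000+96538966652493066240000=3925495373278097719296000  T[25][4]=24·157375898285941510732800+159539850276066860544000=3936561409138663118131200
row 26: T[26][3]=25·3925495373278097719296000+2342787216398718566400000=100480171548351161548800000  T[26][4]=25·3936561409138663118131200+3925495373278097719296000=102339530601744675672576000
row 27: T[27][4]=26·102339530601744675672576000+100480171548351161548800000=2761307967193712729035776000
Read c(27,4) = 2761307967193712729035776000.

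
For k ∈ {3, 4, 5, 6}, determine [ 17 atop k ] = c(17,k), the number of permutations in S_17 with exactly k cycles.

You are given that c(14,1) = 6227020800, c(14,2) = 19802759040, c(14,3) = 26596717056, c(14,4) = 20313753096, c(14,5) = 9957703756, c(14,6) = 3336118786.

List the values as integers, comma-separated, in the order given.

102992244837120, 87077748875904, 48366009233424, 18861567058880

i=15: T(15,1)=0+14·6227020800=87178291200 | T(15,2)=6227020800+14·19802759040=283465647360 | T(15,3)=19802759040+14·26596717056=392156797824 | T(15,4)=26596717056+14·20313753096=310989260400 | T(15,5)=20313753096+14·9957703756=159721605680 | T(15,6)=9957703756+14·3336118786=56663366760
i=16: T(16,2)=87178291200+15·283465647360=4339163001600 | T(16,3)=283465647360+15·392156797824=6165817614720 | T(16,4)=392156797824+15·310989260400=5056995703824 | T(16,5)=310989260400+15·159721605680=2706813345600 | T(16,6)=159721605680+15·56663366760=1009672107080
i=17: T(17,3)=4339163001600+16·6165817614720=102992244837120 | T(17,4)=6165817614720+16·5056995703824=87077748875904 | T(17,5)=5056995703824+16·2706813345600=48366009233424 | T(17,6)=2706813345600+16·1009672107080=18861567058880
Read c(17,3) = 102992244837120, c(17,4) = 87077748875904, c(17,5) = 48366009233424, c(17,6) = 18861567058880.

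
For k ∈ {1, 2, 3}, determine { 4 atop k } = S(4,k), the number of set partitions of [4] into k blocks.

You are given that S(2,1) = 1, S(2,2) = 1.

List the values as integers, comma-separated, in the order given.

1, 7, 6

@3  (3,1):1·1+0→1, (3,2):1·2+1→3, (3,3):0·3+1→1
@4  (4,1):1·1+0→1, (4,2):3·2+1→7, (4,3):1·3+3→6
Read S(4,1) = 1, S(4,2) = 7, S(4,3) = 6.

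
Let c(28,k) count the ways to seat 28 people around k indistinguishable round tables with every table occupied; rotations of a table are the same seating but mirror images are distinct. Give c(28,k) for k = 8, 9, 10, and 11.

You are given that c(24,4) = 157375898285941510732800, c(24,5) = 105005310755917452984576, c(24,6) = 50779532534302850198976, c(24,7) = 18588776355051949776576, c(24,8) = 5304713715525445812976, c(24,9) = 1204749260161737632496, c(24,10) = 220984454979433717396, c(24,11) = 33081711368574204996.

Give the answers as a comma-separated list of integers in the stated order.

[25] T[25,5]:24*105005310755917452984576+157375898285941510732800=2677503356427960382362624 · T[25,6]:24*50779532534302850198976+105005310755917452984576=1323714091579185857760000 · T[25,7]:24*18588776355051949776576+50779532534302850198976=496910165055549644836800 · T[25,8]:24*5304713715525445812976+18588776355051949776576=145901905527662649288000 · T[25,9]:24*1204749260161737632496+5304713715525445812976=34218695959407148992880 · T[25,10]:24*220984454979433717396+1204749260161737632496=6508376179668146850000 · T[25,11]:24*33081711368574204996+220984454979433717396=1014945527825214637300
[26] T[26,6]:25*1323714091579185857760000+2677503356427960382362624=35770355645907606826362624 · T[26,7]:25*496910165055549644836800+1323714091579185857760000=13746468217967926978680000 · T[26,8]:25*145901905527662649288000+496910165055549644836800=4144457803247115877036800 · T[26,9]:25*34218695959407148992880+145901905527662649288000=1001369304512841374110000 · T[26,10]:25*6508376179668146850000+34218695959407148992880=196928100451110820242880 · T[26,11]:25*1014945527825214637300+6508376179668146850000=31882014375298512782500
[27] T[27,7]:26*13746468217967926978680000+35770355645907606826362624=393178529313073708272042624 · T[27,8]:26*4144457803247115877036800+13746468217967926978680000=121502371102392939781636800 · T[27,9]:26*1001369304512841374110000+4144457803247115877036800=30180059720580991603896800 · T[27,10]:26*196928100451110820242880+1001369304512841374110000=6121499916241722700424880 · T[27,11]:26*31882014375298512782500+196928100451110820242880=1025860474208872152587880
[28] T[28,8]:27*121502371102392939781636800+393178529313073708272042624=3673742549077683082376236224 · T[28,9]:27*30180059720580991603896800+121502371102392939781636800=936363983558079713086850400 · T[28,10]:27*6121499916241722700424880+30180059720580991603896800=195460557459107504515368560 · T[28,11]:27*1025860474208872152587880+6121499916241722700424880=33819732719881270820297640
Read c(28,8) = 3673742549077683082376236224, c(28,9) = 936363983558079713086850400, c(28,10) = 195460557459107504515368560, c(28,11) = 33819732719881270820297640.

3673742549077683082376236224, 936363983558079713086850400, 195460557459107504515368560, 33819732719881270820297640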